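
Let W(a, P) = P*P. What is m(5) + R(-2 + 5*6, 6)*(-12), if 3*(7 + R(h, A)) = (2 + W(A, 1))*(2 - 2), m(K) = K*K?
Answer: 109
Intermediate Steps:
m(K) = K²
W(a, P) = P²
R(h, A) = -7 (R(h, A) = -7 + ((2 + 1²)*(2 - 2))/3 = -7 + ((2 + 1)*0)/3 = -7 + (3*0)/3 = -7 + (⅓)*0 = -7 + 0 = -7)
m(5) + R(-2 + 5*6, 6)*(-12) = 5² - 7*(-12) = 25 + 84 = 109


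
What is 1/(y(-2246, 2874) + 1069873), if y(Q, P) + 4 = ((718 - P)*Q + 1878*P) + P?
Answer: 1/11312491 ≈ 8.8398e-8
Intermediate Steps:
y(Q, P) = -4 + 1879*P + Q*(718 - P) (y(Q, P) = -4 + (((718 - P)*Q + 1878*P) + P) = -4 + ((Q*(718 - P) + 1878*P) + P) = -4 + ((1878*P + Q*(718 - P)) + P) = -4 + (1879*P + Q*(718 - P)) = -4 + 1879*P + Q*(718 - P))
1/(y(-2246, 2874) + 1069873) = 1/((-4 + 718*(-2246) + 1879*2874 - 1*2874*(-2246)) + 1069873) = 1/((-4 - 1612628 + 5400246 + 6455004) + 1069873) = 1/(10242618 + 1069873) = 1/11312491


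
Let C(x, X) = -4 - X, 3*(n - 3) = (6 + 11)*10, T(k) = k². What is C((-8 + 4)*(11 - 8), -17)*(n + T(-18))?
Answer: 14963/3 ≈ 4987.7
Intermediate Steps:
n = 179/3 (n = 3 + ((6 + 11)*10)/3 = 3 + (17*10)/3 = 3 + (⅓)*170 = 3 + 170/3 = 179/3 ≈ 59.667)
C((-8 + 4)*(11 - 8), -17)*(n + T(-18)) = (-4 - 1*(-17))*(179/3 + (-18)²) = (-4 + 17)*(179/3 + 324) = 13*(1151/3) = 14963/3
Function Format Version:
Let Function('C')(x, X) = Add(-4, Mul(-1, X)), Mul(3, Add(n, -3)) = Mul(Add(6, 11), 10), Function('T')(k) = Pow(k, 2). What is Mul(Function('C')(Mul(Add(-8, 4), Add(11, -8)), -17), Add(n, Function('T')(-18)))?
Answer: Rational(14963, 3) ≈ 4987.7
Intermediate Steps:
n = Rational(179, 3) (n = Add(3, Mul(Rational(1, 3), Mul(Add(6, 11), 10))) = Add(3, Mul(Rational(1, 3), Mul(17, 10))) = Add(3, Mul(Rational(1, 3), 170)) = Add(3, Rational(170, 3)) = Rational(179, 3) ≈ 59.667)
Mul(Function('C')(Mul(Add(-8, 4), Add(11, -8)), -17), Add(n, Function('T')(-18))) = Mul(Add(-4, Mul(-1, -17)), Add(Rational(179, 3), Pow(-18, 2))) = Mul(Add(-4, 17), Add(Rational(179, 3), 324)) = Mul(13, Rational(1151, 3)) = Rational(14963, 3)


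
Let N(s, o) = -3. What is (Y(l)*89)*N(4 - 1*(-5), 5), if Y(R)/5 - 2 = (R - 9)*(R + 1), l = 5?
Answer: 29370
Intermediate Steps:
Y(R) = 10 + 5*(1 + R)*(-9 + R) (Y(R) = 10 + 5*((R - 9)*(R + 1)) = 10 + 5*((-9 + R)*(1 + R)) = 10 + 5*((1 + R)*(-9 + R)) = 10 + 5*(1 + R)*(-9 + R))
(Y(l)*89)*N(4 - 1*(-5), 5) = ((-35 - 40*5 + 5*5²)*89)*(-3) = ((-35 - 200 + 5*25)*89)*(-3) = ((-35 - 200 + 125)*89)*(-3) = -110*89*(-3) = -9790*(-3) = 29370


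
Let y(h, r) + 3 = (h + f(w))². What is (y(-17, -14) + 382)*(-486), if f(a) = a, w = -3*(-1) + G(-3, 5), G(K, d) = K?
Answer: -324648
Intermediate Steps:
w = 0 (w = -3*(-1) - 3 = 3 - 3 = 0)
y(h, r) = -3 + h² (y(h, r) = -3 + (h + 0)² = -3 + h²)
(y(-17, -14) + 382)*(-486) = ((-3 + (-17)²) + 382)*(-486) = ((-3 + 289) + 382)*(-486) = (286 + 382)*(-486) = 668*(-486) = -324648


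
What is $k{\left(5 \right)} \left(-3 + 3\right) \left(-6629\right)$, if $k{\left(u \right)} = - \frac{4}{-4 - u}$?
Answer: $0$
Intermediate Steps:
$k{\left(5 \right)} \left(-3 + 3\right) \left(-6629\right) = \frac{4}{4 + 5} \left(-3 + 3\right) \left(-6629\right) = \frac{4}{9} \cdot 0 \left(-6629\right) = 0 \left(-6629\right) = 0$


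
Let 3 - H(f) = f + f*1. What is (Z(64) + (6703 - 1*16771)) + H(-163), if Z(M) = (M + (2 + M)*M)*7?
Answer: 20277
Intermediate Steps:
H(f) = 3 - 2*f (H(f) = 3 - (f + f*1) = 3 - (f + f) = 3 - 2*f)
Z(M) = 7*M + 7*M*(2 + M) (Z(M) = (M + M*(2 + M))*7 = 7*M + 7*M*(2 + M))
(Z(64) + (6703 - 1*16771)) + H(-163) = (7*64*(3 + 64) + (6703 - 1*16771)) + (3 - 2*(-163)) = (7*64*67 + (6703 - 16771)) + (3 + 326) = (30016 - 10068) + 329 = 19948 + 329 = 20277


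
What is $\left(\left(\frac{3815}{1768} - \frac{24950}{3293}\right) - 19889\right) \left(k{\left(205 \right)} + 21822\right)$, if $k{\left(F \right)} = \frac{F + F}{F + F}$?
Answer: $- \frac{2527666087309043}{5822024} \approx -4.3416 \cdot 10^{8}$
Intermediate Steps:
$k{\left(F \right)} = 1$ ($k{\left(F \right)} = \frac{2 F}{2 F} = 2 F \frac{1}{2 F} = 1$)
$\left(\left(\frac{3815}{1768} - \frac{24950}{3293}\right) - 19889\right) \left(k{\left(205 \right)} + 21822\right) = \left(\left(\frac{3815}{1768} - \frac{24950}{3293}\right) - 19889\right) \left(1 + 21822\right) = \left(\left(3815 \cdot \frac{1}{1768} - \frac{24950}{3293}\right) - 19889\right) 21823 = \left(\left(\frac{3815}{1768} - \frac{24950}{3293}\right) - 19889\right) 21823 = \left(- \frac{31548805}{5822024} - 19889\right) 21823 = \left(- \frac{115825784141}{5822024}\right) 21823 = - \frac{2527666087309043}{5822024}$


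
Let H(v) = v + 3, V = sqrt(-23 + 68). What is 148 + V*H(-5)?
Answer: 148 - 6*sqrt(5) ≈ 134.58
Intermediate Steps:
V = 3*sqrt(5) (V = sqrt(45) = 3*sqrt(5) ≈ 6.7082)
H(v) = 3 + v
148 + V*H(-5) = 148 + (3*sqrt(5))*(3 - 5) = 148 + (3*sqrt(5))*(-2) = 148 - 6*sqrt(5)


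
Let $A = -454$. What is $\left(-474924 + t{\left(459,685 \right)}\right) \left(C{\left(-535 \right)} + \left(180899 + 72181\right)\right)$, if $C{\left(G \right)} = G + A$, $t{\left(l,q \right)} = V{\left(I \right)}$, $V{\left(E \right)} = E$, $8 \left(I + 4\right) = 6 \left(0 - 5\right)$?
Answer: $- \frac{478904079157}{4} \approx -1.1973 \cdot 10^{11}$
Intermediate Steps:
$I = - \frac{31}{4}$ ($I = -4 + \frac{6 \left(0 - 5\right)}{8} = -4 + \frac{6 \left(-5\right)}{8} = -4 + \frac{1}{8} \left(-30\right) = -4 - \frac{15}{4} = - \frac{31}{4} \approx -7.75$)
$t{\left(l,q \right)} = - \frac{31}{4}$
$C{\left(G \right)} = -454 + G$ ($C{\left(G \right)} = G - 454 = -454 + G$)
$\left(-474924 + t{\left(459,685 \right)}\right) \left(C{\left(-535 \right)} + \left(180899 + 72181\right)\right) = \left(-474924 - \frac{31}{4}\right) \left(\left(-454 - 535\right) + \left(180899 + 72181\right)\right) = - \frac{1899727 \left(-989 + 253080\right)}{4} = \left(- \frac{1899727}{4}\right) 252091 = - \frac{478904079157}{4}$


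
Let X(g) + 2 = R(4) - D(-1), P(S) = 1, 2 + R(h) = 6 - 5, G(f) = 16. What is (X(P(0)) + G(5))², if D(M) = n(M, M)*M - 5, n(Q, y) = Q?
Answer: 289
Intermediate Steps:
R(h) = -1 (R(h) = -2 + (6 - 5) = -2 + 1 = -1)
D(M) = -5 + M² (D(M) = M*M - 5 = M² - 5 = -5 + M²)
X(g) = 1 (X(g) = -2 + (-1 - (-5 + (-1)²)) = -2 + (-1 - (-5 + 1)) = -2 + (-1 - 1*(-4)) = -2 + (-1 + 4) = -2 + 3 = 1)
(X(P(0)) + G(5))² = (1 + 16)² = 17² = 289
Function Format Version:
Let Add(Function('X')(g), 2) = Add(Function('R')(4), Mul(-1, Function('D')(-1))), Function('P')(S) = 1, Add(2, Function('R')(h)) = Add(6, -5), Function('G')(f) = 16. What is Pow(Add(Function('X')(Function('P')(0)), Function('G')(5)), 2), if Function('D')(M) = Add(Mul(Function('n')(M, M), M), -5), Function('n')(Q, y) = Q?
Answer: 289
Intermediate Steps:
Function('R')(h) = -1 (Function('R')(h) = Add(-2, Add(6, -5)) = Add(-2, 1) = -1)
Function('D')(M) = Add(-5, Pow(M, 2)) (Function('D')(M) = Add(Mul(M, M), -5) = Add(Pow(M, 2), -5) = Add(-5, Pow(M, 2)))
Function('X')(g) = 1 (Function('X')(g) = Add(-2, Add(-1, Mul(-1, Add(-5, Pow(-1, 2))))) = Add(-2, Add(-1, Mul(-1, Add(-5, 1)))) = Add(-2, Add(-1, Mul(-1, -4))) = Add(-2, Add(-1, 4)) = Add(-2, 3) = 1)
Pow(Add(Function('X')(Function('P')(0)), Function('G')(5)), 2) = Pow(Add(1, 16), 2) = Pow(17, 2) = 289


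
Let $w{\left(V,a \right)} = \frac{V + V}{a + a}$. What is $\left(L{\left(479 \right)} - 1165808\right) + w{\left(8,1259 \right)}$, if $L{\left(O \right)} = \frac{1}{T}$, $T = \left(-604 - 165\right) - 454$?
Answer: $- \frac{1795061020131}{1539757} \approx -1.1658 \cdot 10^{6}$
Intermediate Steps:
$T = -1223$ ($T = -769 - 454 = -1223$)
$L{\left(O \right)} = - \frac{1}{1223}$ ($L{\left(O \right)} = \frac{1}{-1223} = - \frac{1}{1223}$)
$w{\left(V,a \right)} = \frac{V}{a}$ ($w{\left(V,a \right)} = \frac{2 V}{2 a} = 2 V \frac{1}{2 a} = \frac{V}{a}$)
$\left(L{\left(479 \right)} - 1165808\right) + w{\left(8,1259 \right)} = \left(- \frac{1}{1223} - 1165808\right) + \frac{8}{1259} = - \frac{1425783185}{1223} + 8 \cdot \frac{1}{1259} = - \frac{1425783185}{1223} + \frac{8}{1259} = - \frac{1795061020131}{1539757}$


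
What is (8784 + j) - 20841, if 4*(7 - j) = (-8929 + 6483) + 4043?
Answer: -49797/4 ≈ -12449.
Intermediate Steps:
j = -1569/4 (j = 7 - ((-8929 + 6483) + 4043)/4 = 7 - (-2446 + 4043)/4 = 7 - ¼*1597 = 7 - 1597/4 = -1569/4 ≈ -392.25)
(8784 + j) - 20841 = (8784 - 1569/4) - 20841 = 33567/4 - 20841 = -49797/4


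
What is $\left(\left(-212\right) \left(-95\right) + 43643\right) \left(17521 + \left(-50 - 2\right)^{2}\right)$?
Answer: $1290011175$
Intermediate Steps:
$\left(\left(-212\right) \left(-95\right) + 43643\right) \left(17521 + \left(-50 - 2\right)^{2}\right) = \left(20140 + 43643\right) \left(17521 + \left(-52\right)^{2}\right) = 63783 \left(17521 + 2704\right) = 63783 \cdot 20225 = 1290011175$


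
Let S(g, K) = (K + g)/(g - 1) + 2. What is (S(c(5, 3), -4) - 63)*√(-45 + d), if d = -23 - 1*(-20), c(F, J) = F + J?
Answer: -1692*I*√3/7 ≈ -418.66*I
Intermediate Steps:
d = -3 (d = -23 + 20 = -3)
S(g, K) = 2 + (K + g)/(-1 + g) (S(g, K) = (K + g)/(-1 + g) + 2 = 2 + (K + g)/(-1 + g))
(S(c(5, 3), -4) - 63)*√(-45 + d) = ((-2 - 4 + 3*(5 + 3))/(-1 + (5 + 3)) - 63)*√(-45 - 3) = ((-2 - 4 + 3*8)/(-1 + 8) - 63)*√(-48) = ((-2 - 4 + 24)/7 - 63)*(4*I*√3) = ((⅐)*18 - 63)*(4*I*√3) = (18/7 - 63)*(4*I*√3) = -1692*I*√3/7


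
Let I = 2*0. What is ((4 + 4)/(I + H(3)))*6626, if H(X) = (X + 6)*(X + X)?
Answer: 26504/27 ≈ 981.63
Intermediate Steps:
I = 0
H(X) = 2*X*(6 + X) (H(X) = (6 + X)*(2*X) = 2*X*(6 + X))
((4 + 4)/(I + H(3)))*6626 = ((4 + 4)/(0 + 2*3*(6 + 3)))*6626 = (8/(0 + 2*3*9))*6626 = (8/(0 + 54))*6626 = (8/54)*6626 = (8*(1/54))*6626 = (4/27)*6626 = 26504/27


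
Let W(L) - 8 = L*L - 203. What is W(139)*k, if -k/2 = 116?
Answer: -4437232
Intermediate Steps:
k = -232 (k = -2*116 = -232)
W(L) = -195 + L² (W(L) = 8 + (L*L - 203) = 8 + (L² - 203) = 8 + (-203 + L²) = -195 + L²)
W(139)*k = (-195 + 139²)*(-232) = (-195 + 19321)*(-232) = 19126*(-232) = -4437232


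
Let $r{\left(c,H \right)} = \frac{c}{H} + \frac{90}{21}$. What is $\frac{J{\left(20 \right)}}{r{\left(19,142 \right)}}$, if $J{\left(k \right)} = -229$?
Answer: $- \frac{227626}{4393} \approx -51.816$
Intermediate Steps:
$r{\left(c,H \right)} = \frac{30}{7} + \frac{c}{H}$ ($r{\left(c,H \right)} = \frac{c}{H} + 90 \cdot \frac{1}{21} = \frac{c}{H} + \frac{30}{7} = \frac{30}{7} + \frac{c}{H}$)
$\frac{J{\left(20 \right)}}{r{\left(19,142 \right)}} = - \frac{229}{\frac{30}{7} + \frac{19}{142}} = - \frac{229}{\frac{4393}{994}} = \left(-229\right) \frac{994}{4393} = - \frac{227626}{4393}$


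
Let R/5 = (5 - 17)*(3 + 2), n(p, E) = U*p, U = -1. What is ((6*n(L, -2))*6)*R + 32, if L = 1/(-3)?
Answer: -3568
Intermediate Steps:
L = -⅓ ≈ -0.33333
n(p, E) = -p
R = -300 (R = 5*((5 - 17)*(3 + 2)) = 5*(-12*5) = 5*(-60) = -300)
((6*n(L, -2))*6)*R + 32 = ((6*(-1*(-⅓)))*6)*(-300) + 32 = ((6*(⅓))*6)*(-300) + 32 = (2*6)*(-300) + 32 = 12*(-300) + 32 = -3600 + 32 = -3568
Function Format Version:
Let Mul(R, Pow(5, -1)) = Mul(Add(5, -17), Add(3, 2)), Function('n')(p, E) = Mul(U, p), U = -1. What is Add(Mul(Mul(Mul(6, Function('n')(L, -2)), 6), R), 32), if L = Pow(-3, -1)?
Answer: -3568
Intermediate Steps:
L = Rational(-1, 3) ≈ -0.33333
Function('n')(p, E) = Mul(-1, p)
R = -300 (R = Mul(5, Mul(Add(5, -17), Add(3, 2))) = Mul(5, Mul(-12, 5)) = Mul(5, -60) = -300)
Add(Mul(Mul(Mul(6, Function('n')(L, -2)), 6), R), 32) = Add(Mul(Mul(Mul(6, Mul(-1, Rational(-1, 3))), 6), -300), 32) = Add(Mul(Mul(Mul(6, Rational(1, 3)), 6), -300), 32) = Add(Mul(Mul(2, 6), -300), 32) = Add(Mul(12, -300), 32) = Add(-3600, 32) = -3568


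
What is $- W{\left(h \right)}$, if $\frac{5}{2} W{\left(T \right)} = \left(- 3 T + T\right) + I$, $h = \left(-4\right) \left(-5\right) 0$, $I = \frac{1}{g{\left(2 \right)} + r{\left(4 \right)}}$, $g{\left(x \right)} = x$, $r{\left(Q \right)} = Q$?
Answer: $- \frac{1}{15} \approx -0.066667$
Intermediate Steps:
$I = \frac{1}{6}$ ($I = \frac{1}{2 + 4} = \frac{1}{6} \approx 0.16667$)
$h = 0$ ($h = 20 \cdot 0 = 0$)
$W{\left(T \right)} = \frac{1}{15} - \frac{4 T}{5}$ ($W{\left(T \right)} = \frac{2 \left(\left(- 3 T + T\right) + \frac{1}{6}\right)}{5} = \frac{2 \left(- 2 T + \frac{1}{6}\right)}{5} = \frac{2 \left(\frac{1}{6} - 2 T\right)}{5} = \frac{1}{15} - \frac{4 T}{5}$)
$- W{\left(h \right)} = - (\frac{1}{15} - 0) = - (\frac{1}{15} + 0) = \left(-1\right) \frac{1}{15} = - \frac{1}{15}$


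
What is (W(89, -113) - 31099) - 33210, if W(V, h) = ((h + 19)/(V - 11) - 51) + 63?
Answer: -2507630/39 ≈ -64298.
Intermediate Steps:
W(V, h) = 12 + (19 + h)/(-11 + V) (W(V, h) = ((19 + h)/(-11 + V) - 51) + 63 = (-51 + (19 + h)/(-11 + V)) + 63 = 12 + (19 + h)/(-11 + V))
(W(89, -113) - 31099) - 33210 = ((-113 - 113 + 12*89)/(-11 + 89) - 31099) - 33210 = ((-113 - 113 + 1068)/78 - 31099) - 33210 = ((1/78)*842 - 31099) - 33210 = (421/39 - 31099) - 33210 = -1212440/39 - 33210 = -2507630/39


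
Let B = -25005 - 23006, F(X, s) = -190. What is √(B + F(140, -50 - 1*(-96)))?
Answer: I*√48201 ≈ 219.55*I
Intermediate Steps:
B = -48011
√(B + F(140, -50 - 1*(-96))) = √(-48011 - 190) = √(-48201) = I*√48201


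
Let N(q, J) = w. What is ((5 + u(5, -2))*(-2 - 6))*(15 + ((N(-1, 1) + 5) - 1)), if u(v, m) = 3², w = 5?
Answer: -2688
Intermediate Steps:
u(v, m) = 9
N(q, J) = 5
((5 + u(5, -2))*(-2 - 6))*(15 + ((N(-1, 1) + 5) - 1)) = ((5 + 9)*(-2 - 6))*(15 + ((5 + 5) - 1)) = (14*(-8))*(15 + (10 - 1)) = -112*(15 + 9) = -112*24 = -2688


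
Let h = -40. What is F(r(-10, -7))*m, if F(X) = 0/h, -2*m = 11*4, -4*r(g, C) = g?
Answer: 0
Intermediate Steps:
r(g, C) = -g/4
m = -22 (m = -11*4/2 = -½*44 = -22)
F(X) = 0 (F(X) = 0/(-40) = 0*(-1/40) = 0)
F(r(-10, -7))*m = 0*(-22) = 0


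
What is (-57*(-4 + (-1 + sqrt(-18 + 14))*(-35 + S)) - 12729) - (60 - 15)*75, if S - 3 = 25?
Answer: -16275 + 798*I ≈ -16275.0 + 798.0*I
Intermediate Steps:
S = 28 (S = 3 + 25 = 28)
(-57*(-4 + (-1 + sqrt(-18 + 14))*(-35 + S)) - 12729) - (60 - 15)*75 = (-57*(-4 + (-1 + sqrt(-18 + 14))*(-35 + 28)) - 12729) - (60 - 15)*75 = (-57*(-4 + (-1 + sqrt(-4))*(-7)) - 12729) - 45*75 = (-57*(-4 + (-1 + 2*I)*(-7)) - 12729) - 1*3375 = (-57*(-4 + (7 - 14*I)) - 12729) - 3375 = (-57*(3 - 14*I) - 12729) - 3375 = ((-171 + 798*I) - 12729) - 3375 = (-12900 + 798*I) - 3375 = -16275 + 798*I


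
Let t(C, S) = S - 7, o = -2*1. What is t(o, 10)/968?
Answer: 3/968 ≈ 0.0030992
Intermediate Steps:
o = -2
t(C, S) = -7 + S
t(o, 10)/968 = (-7 + 10)/968 = 3*(1/968) = 3/968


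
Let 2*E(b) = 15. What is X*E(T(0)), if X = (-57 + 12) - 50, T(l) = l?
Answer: -1425/2 ≈ -712.50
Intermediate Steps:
X = -95 (X = -45 - 50 = -95)
E(b) = 15/2 (E(b) = (1/2)*15 = 15/2)
X*E(T(0)) = -95*15/2 = -1425/2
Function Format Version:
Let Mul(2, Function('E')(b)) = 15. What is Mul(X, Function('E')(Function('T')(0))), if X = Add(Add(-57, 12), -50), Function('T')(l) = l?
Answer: Rational(-1425, 2) ≈ -712.50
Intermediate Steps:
X = -95 (X = Add(-45, -50) = -95)
Function('E')(b) = Rational(15, 2) (Function('E')(b) = Mul(Rational(1, 2), 15) = Rational(15, 2))
Mul(X, Function('E')(Function('T')(0))) = Mul(-95, Rational(15, 2)) = Rational(-1425, 2)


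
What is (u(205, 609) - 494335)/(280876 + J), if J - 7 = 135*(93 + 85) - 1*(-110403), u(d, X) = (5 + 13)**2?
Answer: -494011/415316 ≈ -1.1895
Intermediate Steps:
u(d, X) = 324 (u(d, X) = 18**2 = 324)
J = 134440 (J = 7 + (135*(93 + 85) - 1*(-110403)) = 7 + (135*178 + 110403) = 7 + (24030 + 110403) = 7 + 134433 = 134440)
(u(205, 609) - 494335)/(280876 + J) = (324 - 494335)/(280876 + 134440) = -494011/415316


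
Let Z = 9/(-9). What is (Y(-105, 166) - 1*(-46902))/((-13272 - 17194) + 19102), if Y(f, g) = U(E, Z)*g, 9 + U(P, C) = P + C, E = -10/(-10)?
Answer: -3784/947 ≈ -3.9958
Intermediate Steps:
E = 1 (E = -10*(-⅒) = 1)
Z = -1 (Z = 9*(-⅑) = -1)
U(P, C) = -9 + C + P (U(P, C) = -9 + (P + C) = -9 + (C + P) = -9 + C + P)
Y(f, g) = -9*g (Y(f, g) = (-9 - 1 + 1)*g = -9*g)
(Y(-105, 166) - 1*(-46902))/((-13272 - 17194) + 19102) = (-9*166 - 1*(-46902))/((-13272 - 17194) + 19102) = (-1494 + 46902)/(-30466 + 19102) = 45408/(-11364) = 45408*(-1/11364) = -3784/947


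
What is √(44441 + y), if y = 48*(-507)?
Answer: √20105 ≈ 141.79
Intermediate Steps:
y = -24336
√(44441 + y) = √(44441 - 24336) = √20105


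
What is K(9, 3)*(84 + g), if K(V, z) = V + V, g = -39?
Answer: 810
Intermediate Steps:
K(V, z) = 2*V
K(9, 3)*(84 + g) = (2*9)*(84 - 39) = 18*45 = 810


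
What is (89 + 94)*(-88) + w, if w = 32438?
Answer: 16334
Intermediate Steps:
(89 + 94)*(-88) + w = (89 + 94)*(-88) + 32438 = 183*(-88) + 32438 = -16104 + 32438 = 16334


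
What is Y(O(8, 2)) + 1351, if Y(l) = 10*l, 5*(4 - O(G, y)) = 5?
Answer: 1381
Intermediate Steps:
O(G, y) = 3 (O(G, y) = 4 - ⅕*5 = 4 - 1 = 3)
Y(O(8, 2)) + 1351 = 10*3 + 1351 = 30 + 1351 = 1381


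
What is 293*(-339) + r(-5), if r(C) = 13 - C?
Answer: -99309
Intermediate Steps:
293*(-339) + r(-5) = 293*(-339) + (13 - 1*(-5)) = -99327 + (13 + 5) = -99327 + 18 = -99309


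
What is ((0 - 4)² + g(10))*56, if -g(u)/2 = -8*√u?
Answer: 896 + 896*√10 ≈ 3729.4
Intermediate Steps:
g(u) = 16*√u (g(u) = -(-16)*√u = 16*√u)
((0 - 4)² + g(10))*56 = ((0 - 4)² + 16*√10)*56 = ((-4)² + 16*√10)*56 = (16 + 16*√10)*56 = 896 + 896*√10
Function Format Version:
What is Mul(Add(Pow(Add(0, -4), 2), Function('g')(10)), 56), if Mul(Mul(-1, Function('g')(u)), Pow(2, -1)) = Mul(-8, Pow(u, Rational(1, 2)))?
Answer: Add(896, Mul(896, Pow(10, Rational(1, 2)))) ≈ 3729.4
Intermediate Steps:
Function('g')(u) = Mul(16, Pow(u, Rational(1, 2))) (Function('g')(u) = Mul(-2, Mul(-8, Pow(u, Rational(1, 2)))) = Mul(16, Pow(u, Rational(1, 2))))
Mul(Add(Pow(Add(0, -4), 2), Function('g')(10)), 56) = Mul(Add(Pow(Add(0, -4), 2), Mul(16, Pow(10, Rational(1, 2)))), 56) = Mul(Add(Pow(-4, 2), Mul(16, Pow(10, Rational(1, 2)))), 56) = Mul(Add(16, Mul(16, Pow(10, Rational(1, 2)))), 56) = Add(896, Mul(896, Pow(10, Rational(1, 2))))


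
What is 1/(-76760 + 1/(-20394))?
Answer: -20394/1565443441 ≈ -1.3028e-5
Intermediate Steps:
1/(-76760 + 1/(-20394)) = 1/(-76760 - 1/20394) = 1/(-1565443441/20394) = -20394/1565443441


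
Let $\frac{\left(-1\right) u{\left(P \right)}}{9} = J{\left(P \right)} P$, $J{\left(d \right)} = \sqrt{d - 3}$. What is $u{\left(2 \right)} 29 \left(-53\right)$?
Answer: $27666 i \approx 27666.0 i$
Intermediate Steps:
$J{\left(d \right)} = \sqrt{-3 + d}$
$u{\left(P \right)} = - 9 P \sqrt{-3 + P}$ ($u{\left(P \right)} = - 9 \sqrt{-3 + P} P = - 9 P \sqrt{-3 + P}$)
$u{\left(2 \right)} 29 \left(-53\right) = \left(-9\right) 2 \sqrt{-3 + 2} \cdot 29 \left(-53\right) = \left(-9\right) 2 \sqrt{-1} \cdot 29 \left(-53\right) = \left(-9\right) 2 i 29 \left(-53\right) = - 18 i 29 \left(-53\right) = - 522 i \left(-53\right) = 27666 i$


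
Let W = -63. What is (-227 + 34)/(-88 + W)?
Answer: 193/151 ≈ 1.2781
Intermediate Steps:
(-227 + 34)/(-88 + W) = (-227 + 34)/(-88 - 63) = -193/(-151) = -193*(-1/151) = 193/151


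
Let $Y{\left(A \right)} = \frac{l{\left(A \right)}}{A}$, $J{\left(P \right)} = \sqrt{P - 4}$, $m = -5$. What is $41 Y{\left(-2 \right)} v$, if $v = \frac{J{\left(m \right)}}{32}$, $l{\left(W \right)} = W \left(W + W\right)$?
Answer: $- \frac{123 i}{8} \approx - 15.375 i$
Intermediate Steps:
$l{\left(W \right)} = 2 W^{2}$ ($l{\left(W \right)} = W 2 W = 2 W^{2}$)
$J{\left(P \right)} = \sqrt{-4 + P}$
$v = \frac{3 i}{32}$ ($v = \frac{\sqrt{-4 - 5}}{32} = \sqrt{-9} \cdot \frac{1}{32} = 3 i \frac{1}{32} = \frac{3 i}{32} \approx 0.09375 i$)
$Y{\left(A \right)} = 2 A$ ($Y{\left(A \right)} = \frac{2 A^{2}}{A} = 2 A$)
$41 Y{\left(-2 \right)} v = 41 \cdot 2 \left(-2\right) \frac{3 i}{32} = 41 \left(-4\right) \frac{3 i}{32} = - 164 \frac{3 i}{32} = - \frac{123 i}{8}$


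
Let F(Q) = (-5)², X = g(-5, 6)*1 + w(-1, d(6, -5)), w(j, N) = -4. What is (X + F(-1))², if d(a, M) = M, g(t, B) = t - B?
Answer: 100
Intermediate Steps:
X = -15 (X = (-5 - 1*6)*1 - 4 = (-5 - 6)*1 - 4 = -11*1 - 4 = -11 - 4 = -15)
F(Q) = 25
(X + F(-1))² = (-15 + 25)² = 10² = 100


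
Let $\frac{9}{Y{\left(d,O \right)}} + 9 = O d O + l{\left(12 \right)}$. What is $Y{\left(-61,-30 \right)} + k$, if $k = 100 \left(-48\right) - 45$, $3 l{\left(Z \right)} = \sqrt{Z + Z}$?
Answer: $- \frac{43823001458118}{9044994835} - \frac{18 \sqrt{6}}{9044994835} \approx -4845.0$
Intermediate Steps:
$l{\left(Z \right)} = \frac{\sqrt{2} \sqrt{Z}}{3}$ ($l{\left(Z \right)} = \frac{\sqrt{Z + Z}}{3} = \frac{\sqrt{2 Z}}{3} = \frac{\sqrt{2} \sqrt{Z}}{3}$)
$Y{\left(d,O \right)} = \frac{9}{-9 + \frac{2 \sqrt{6}}{3} + d O^{2}}$ ($Y{\left(d,O \right)} = \frac{9}{-9 + \left(O d O + \frac{\sqrt{2} \sqrt{12}}{3}\right)} = \frac{9}{-9 + \left(d O^{2} + \frac{\sqrt{2} \cdot 2 \sqrt{3}}{3}\right)} = \frac{9}{-9 + \left(d O^{2} + \frac{2 \sqrt{6}}{3}\right)} = \frac{9}{-9 + \left(\frac{2 \sqrt{6}}{3} + d O^{2}\right)} = \frac{9}{-9 + \frac{2 \sqrt{6}}{3} + d O^{2}}$)
$k = -4845$ ($k = -4800 - 45 = -4845$)
$Y{\left(-61,-30 \right)} + k = \frac{27}{-27 + 2 \sqrt{6} + 3 \left(-61\right) \left(-30\right)^{2}} - 4845 = \frac{27}{-27 + 2 \sqrt{6} + 3 \left(-61\right) 900} - 4845 = \frac{27}{-27 + 2 \sqrt{6} - 164700} - 4845 = \frac{27}{-164727 + 2 \sqrt{6}} - 4845 = -4845 + \frac{27}{-164727 + 2 \sqrt{6}}$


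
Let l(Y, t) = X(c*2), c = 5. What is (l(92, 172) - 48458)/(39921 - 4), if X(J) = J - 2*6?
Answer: -48460/39917 ≈ -1.2140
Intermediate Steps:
X(J) = -12 + J (X(J) = J - 12 = -12 + J)
l(Y, t) = -2 (l(Y, t) = -12 + 5*2 = -12 + 10 = -2)
(l(92, 172) - 48458)/(39921 - 4) = (-2 - 48458)/(39921 - 4) = -48460/39917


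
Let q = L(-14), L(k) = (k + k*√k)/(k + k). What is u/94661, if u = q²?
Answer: (1 + I*√14)²/378644 ≈ -3.4333e-5 + 1.9763e-5*I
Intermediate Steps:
L(k) = (k + k^(3/2))/(2*k) (L(k) = (k + k^(3/2))/((2*k)) = (k + k^(3/2))*(1/(2*k)) = (k + k^(3/2))/(2*k))
q = ½ + I*√14/2 (q = ½ + √(-14)/2 = ½ + (I*√14)/2 = ½ + I*√14/2 ≈ 0.5 + 1.8708*I)
u = (½ + I*√14/2)² ≈ -3.25 + 1.8708*I
u/94661 = ((1 + I*√14)²/4)/94661 = ((1 + I*√14)²/4)*(1/94661) = (1 + I*√14)²/378644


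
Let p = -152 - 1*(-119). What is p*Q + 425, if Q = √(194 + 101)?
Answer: 425 - 33*√295 ≈ -141.79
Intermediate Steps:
Q = √295 ≈ 17.176
p = -33 (p = -152 + 119 = -33)
p*Q + 425 = -33*√295 + 425 = 425 - 33*√295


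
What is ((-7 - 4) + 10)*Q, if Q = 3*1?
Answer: -3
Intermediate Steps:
Q = 3
((-7 - 4) + 10)*Q = ((-7 - 4) + 10)*3 = (-11 + 10)*3 = -1*3 = -3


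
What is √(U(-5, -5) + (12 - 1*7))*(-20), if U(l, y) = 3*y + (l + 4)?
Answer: -20*I*√11 ≈ -66.333*I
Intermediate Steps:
U(l, y) = 4 + l + 3*y (U(l, y) = 3*y + (4 + l) = 4 + l + 3*y)
√(U(-5, -5) + (12 - 1*7))*(-20) = √((4 - 5 + 3*(-5)) + (12 - 1*7))*(-20) = √((4 - 5 - 15) + (12 - 7))*(-20) = √(-16 + 5)*(-20) = √(-11)*(-20) = (I*√11)*(-20) = -20*I*√11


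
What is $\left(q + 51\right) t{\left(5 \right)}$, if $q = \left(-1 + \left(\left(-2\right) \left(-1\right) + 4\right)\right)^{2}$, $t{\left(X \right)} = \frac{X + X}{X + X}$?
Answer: $76$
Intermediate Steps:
$t{\left(X \right)} = 1$ ($t{\left(X \right)} = \frac{2 X}{2 X} = 2 X \frac{1}{2 X} = 1$)
$q = 25$ ($q = \left(-1 + \left(2 + 4\right)\right)^{2} = \left(-1 + 6\right)^{2} = 5^{2} = 25$)
$\left(q + 51\right) t{\left(5 \right)} = \left(25 + 51\right) 1 = 76 \cdot 1 = 76$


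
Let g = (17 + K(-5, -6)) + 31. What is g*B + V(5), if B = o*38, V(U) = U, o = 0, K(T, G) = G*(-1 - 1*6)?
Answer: 5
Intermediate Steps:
K(T, G) = -7*G (K(T, G) = G*(-1 - 6) = G*(-7) = -7*G)
g = 90 (g = (17 - 7*(-6)) + 31 = (17 + 42) + 31 = 59 + 31 = 90)
B = 0 (B = 0*38 = 0)
g*B + V(5) = 90*0 + 5 = 0 + 5 = 5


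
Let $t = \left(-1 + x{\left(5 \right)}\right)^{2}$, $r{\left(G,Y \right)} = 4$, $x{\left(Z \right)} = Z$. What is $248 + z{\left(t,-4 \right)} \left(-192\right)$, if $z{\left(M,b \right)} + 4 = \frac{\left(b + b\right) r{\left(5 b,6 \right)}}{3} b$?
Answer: $-7176$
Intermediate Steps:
$t = 16$ ($t = \left(-1 + 5\right)^{2} = 4^{2} = 16$)
$z{\left(M,b \right)} = -4 + \frac{8 b^{2}}{3}$ ($z{\left(M,b \right)} = -4 + \frac{\left(b + b\right) 4}{3} b = -4 + 2 b 4 \cdot \frac{1}{3} b = -4 + 8 b \frac{1}{3} b = -4 + \frac{8 b}{3} b = -4 + \frac{8 b^{2}}{3}$)
$248 + z{\left(t,-4 \right)} \left(-192\right) = 248 + \left(-4 + \frac{8 \left(-4\right)^{2}}{3}\right) \left(-192\right) = 248 + \left(-4 + \frac{8}{3} \cdot 16\right) \left(-192\right) = 248 + \left(-4 + \frac{128}{3}\right) \left(-192\right) = 248 + \frac{116}{3} \left(-192\right) = 248 - 7424 = -7176$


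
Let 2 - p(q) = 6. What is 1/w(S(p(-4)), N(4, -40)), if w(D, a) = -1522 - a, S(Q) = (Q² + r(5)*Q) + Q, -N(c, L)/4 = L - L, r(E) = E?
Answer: -1/1522 ≈ -0.00065703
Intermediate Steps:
N(c, L) = 0 (N(c, L) = -4*(L - L) = -4*0 = 0)
p(q) = -4 (p(q) = 2 - 1*6 = 2 - 6 = -4)
S(Q) = Q² + 6*Q (S(Q) = (Q² + 5*Q) + Q = Q² + 6*Q)
1/w(S(p(-4)), N(4, -40)) = 1/(-1522 - 1*0) = 1/(-1522 + 0) = 1/(-1522) = -1/1522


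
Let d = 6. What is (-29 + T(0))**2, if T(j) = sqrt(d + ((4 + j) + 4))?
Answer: (29 - sqrt(14))**2 ≈ 637.98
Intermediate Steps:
T(j) = sqrt(14 + j) (T(j) = sqrt(6 + ((4 + j) + 4)) = sqrt(6 + (8 + j)) = sqrt(14 + j))
(-29 + T(0))**2 = (-29 + sqrt(14 + 0))**2 = (-29 + sqrt(14))**2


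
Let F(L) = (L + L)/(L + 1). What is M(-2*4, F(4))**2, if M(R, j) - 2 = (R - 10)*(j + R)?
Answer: 343396/25 ≈ 13736.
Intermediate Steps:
F(L) = 2*L/(1 + L) (F(L) = (2*L)/(1 + L) = 2*L/(1 + L))
M(R, j) = 2 + (-10 + R)*(R + j) (M(R, j) = 2 + (R - 10)*(j + R) = 2 + (-10 + R)*(R + j))
M(-2*4, F(4))**2 = (2 + (-2*4)**2 - (-20)*4 - 20*4/(1 + 4) + (-2*4)*(2*4/(1 + 4)))**2 = (2 + (-8)**2 - 10*(-8) - 20*4/5 - 16*4/5)**2 = (2 + 64 + 80 - 20*4/5 - 16*4/5)**2 = (2 + 64 + 80 - 10*8/5 - 8*8/5)**2 = (2 + 64 + 80 - 16 - 64/5)**2 = (586/5)**2 = 343396/25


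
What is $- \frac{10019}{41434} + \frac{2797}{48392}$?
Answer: $- \frac{184474275}{1002537064} \approx -0.18401$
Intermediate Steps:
$- \frac{10019}{41434} + \frac{2797}{48392} = - \frac{184474275}{1002537064}$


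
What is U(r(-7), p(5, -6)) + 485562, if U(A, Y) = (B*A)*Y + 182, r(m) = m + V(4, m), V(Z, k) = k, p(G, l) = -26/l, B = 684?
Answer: 444248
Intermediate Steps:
r(m) = 2*m (r(m) = m + m = 2*m)
U(A, Y) = 182 + 684*A*Y (U(A, Y) = (684*A)*Y + 182 = 684*A*Y + 182 = 182 + 684*A*Y)
U(r(-7), p(5, -6)) + 485562 = (182 + 684*(2*(-7))*(-26/(-6))) + 485562 = (182 + 684*(-14)*(-26*(-⅙))) + 485562 = (182 + 684*(-14)*(13/3)) + 485562 = (182 - 41496) + 485562 = -41314 + 485562 = 444248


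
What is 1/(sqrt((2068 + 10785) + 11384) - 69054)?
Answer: -23018/1589476893 - sqrt(2693)/1589476893 ≈ -1.4514e-5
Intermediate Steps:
1/(sqrt((2068 + 10785) + 11384) - 69054) = 1/(sqrt(12853 + 11384) - 69054) = 1/(sqrt(24237) - 69054) = 1/(3*sqrt(2693) - 69054) = 1/(-69054 + 3*sqrt(2693))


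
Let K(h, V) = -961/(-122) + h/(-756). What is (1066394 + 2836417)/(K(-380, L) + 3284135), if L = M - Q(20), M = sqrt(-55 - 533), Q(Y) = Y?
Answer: 89991016038/75725778049 ≈ 1.1884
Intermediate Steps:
M = 14*I*sqrt(3) (M = sqrt(-588) = 14*I*sqrt(3) ≈ 24.249*I)
L = -20 + 14*I*sqrt(3) (L = 14*I*sqrt(3) - 1*20 = 14*I*sqrt(3) - 20 = -20 + 14*I*sqrt(3) ≈ -20.0 + 24.249*I)
K(h, V) = 961/122 - h/756 (K(h, V) = -961*(-1/122) + h*(-1/756) = 961/122 - h/756)
(1066394 + 2836417)/(K(-380, L) + 3284135) = (1066394 + 2836417)/((961/122 - 1/756*(-380)) + 3284135) = 3902811/((961/122 + 95/189) + 3284135) = 3902811/(193219/23058 + 3284135) = 3902811/(75725778049/23058) = 3902811*(23058/75725778049) = 89991016038/75725778049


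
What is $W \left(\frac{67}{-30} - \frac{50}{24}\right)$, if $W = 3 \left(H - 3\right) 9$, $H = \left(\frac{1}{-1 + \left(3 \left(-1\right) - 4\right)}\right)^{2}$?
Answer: $\frac{445221}{1280} \approx 347.83$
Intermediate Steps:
$H = \frac{1}{64}$ ($H = \left(\frac{1}{-1 - 7}\right)^{2} = \left(\frac{1}{-8}\right)^{2} = \left(- \frac{1}{8}\right)^{2} = \frac{1}{64} \approx 0.015625$)
$W = - \frac{5157}{64}$ ($W = 3 \left(\frac{1}{64} - 3\right) 9 = 3 \left(- \frac{191}{64}\right) 9 = \left(- \frac{573}{64}\right) 9 = - \frac{5157}{64} \approx -80.578$)
$W \left(\frac{67}{-30} - \frac{50}{24}\right) = - \frac{5157 \left(\frac{67}{-30} - \frac{50}{24}\right)}{64} = - \frac{5157 \left(67 \left(- \frac{1}{30}\right) - \frac{25}{12}\right)}{64} = - \frac{5157 \left(- \frac{67}{30} - \frac{25}{12}\right)}{64} = \left(- \frac{5157}{64}\right) \left(- \frac{259}{60}\right) = \frac{445221}{1280}$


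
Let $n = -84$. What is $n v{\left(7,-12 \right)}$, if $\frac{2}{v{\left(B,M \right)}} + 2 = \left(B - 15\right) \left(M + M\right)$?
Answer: $- \frac{84}{95} \approx -0.88421$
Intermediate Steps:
$v{\left(B,M \right)} = \frac{2}{-2 + 2 M \left(-15 + B\right)}$ ($v{\left(B,M \right)} = \frac{2}{-2 + \left(B - 15\right) \left(M + M\right)} = \frac{2}{-2 + \left(-15 + B\right) 2 M} = \frac{2}{-2 + 2 M \left(-15 + B\right)}$)
$n v{\left(7,-12 \right)} = - \frac{84}{-1 - -180 + 7 \left(-12\right)} = - \frac{84}{-1 + 180 - 84} = - \frac{84}{95}$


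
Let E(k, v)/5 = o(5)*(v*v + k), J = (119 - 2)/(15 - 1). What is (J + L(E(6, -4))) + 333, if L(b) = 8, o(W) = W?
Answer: 4891/14 ≈ 349.36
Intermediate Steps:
J = 117/14 ≈ 8.3571
E(k, v) = 25*k + 25*v² (E(k, v) = 5*(5*(v*v + k)) = 5*(5*(v² + k)) = 5*(5*(k + v²)) = 5*(5*k + 5*v²) = 25*k + 25*v²)
(J + L(E(6, -4))) + 333 = (117/14 + 8) + 333 = 229/14 + 333 = 4891/14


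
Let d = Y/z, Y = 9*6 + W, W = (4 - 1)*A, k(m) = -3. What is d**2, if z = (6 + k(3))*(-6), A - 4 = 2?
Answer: 16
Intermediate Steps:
A = 6 (A = 4 + 2 = 6)
W = 18 (W = (4 - 1)*6 = 3*6 = 18)
Y = 72 (Y = 9*6 + 18 = 54 + 18 = 72)
z = -18 (z = (6 - 3)*(-6) = 3*(-6) = -18)
d = -4 (d = 72/(-18) = 72*(-1/18) = -4)
d**2 = (-4)**2 = 16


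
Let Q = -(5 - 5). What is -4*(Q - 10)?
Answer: 40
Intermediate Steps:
Q = 0 (Q = -1*0 = 0)
-4*(Q - 10) = -4*(0 - 10) = -4*(-10) = 40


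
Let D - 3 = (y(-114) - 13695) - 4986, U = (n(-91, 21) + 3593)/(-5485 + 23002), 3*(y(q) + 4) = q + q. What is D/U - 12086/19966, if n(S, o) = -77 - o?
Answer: -1093424684741/11630195 ≈ -94016.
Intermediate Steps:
y(q) = -4 + 2*q/3 (y(q) = -4 + (q + q)/3 = -4 + (2*q)/3 = -4 + 2*q/3)
U = 1165/5839 (U = ((-77 - 1*21) + 3593)/(-5485 + 23002) = ((-77 - 21) + 3593)/17517 = (-98 + 3593)*(1/17517) = 3495*(1/17517) = 1165/5839 ≈ 0.19952)
D = -18758 (D = 3 + (((-4 + (2/3)*(-114)) - 13695) - 4986) = 3 + (((-4 - 76) - 13695) - 4986) = 3 + ((-80 - 13695) - 4986) = 3 + (-13775 - 4986) = 3 - 18761 = -18758)
D/U - 12086/19966 = -18758/1165/5839 - 12086/19966 = -18758*5839/1165 - 12086*1/19966 = -109527962/1165 - 6043/9983 = -1093424684741/11630195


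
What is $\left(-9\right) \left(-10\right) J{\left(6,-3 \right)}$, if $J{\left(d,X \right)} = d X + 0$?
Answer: $-1620$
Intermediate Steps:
$J{\left(d,X \right)} = X d$ ($J{\left(d,X \right)} = X d + 0 = X d$)
$\left(-9\right) \left(-10\right) J{\left(6,-3 \right)} = \left(-9\right) \left(-10\right) \left(\left(-3\right) 6\right) = 90 \left(-18\right) = -1620$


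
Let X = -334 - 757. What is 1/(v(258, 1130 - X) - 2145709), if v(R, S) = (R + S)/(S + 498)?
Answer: -2719/5834180292 ≈ -4.6605e-7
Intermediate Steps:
X = -1091
v(R, S) = (R + S)/(498 + S)
1/(v(258, 1130 - X) - 2145709) = 1/((258 + (1130 - 1*(-1091)))/(498 + (1130 - 1*(-1091))) - 2145709) = 1/((258 + (1130 + 1091))/(498 + (1130 + 1091)) - 2145709) = 1/((258 + 2221)/(498 + 2221) - 2145709) = 1/(2479/2719 - 2145709) = 1/(-5834180292/2719) = -2719/5834180292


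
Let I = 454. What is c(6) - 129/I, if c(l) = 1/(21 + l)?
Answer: -3029/12258 ≈ -0.24710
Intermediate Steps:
c(6) - 129/I = 1/(21 + 6) - 129/454 = 1/27 - 129*1/454 = 1/27 - 129/454 = -3029/12258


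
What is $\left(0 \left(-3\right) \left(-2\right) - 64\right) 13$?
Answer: $-832$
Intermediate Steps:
$\left(0 \left(-3\right) \left(-2\right) - 64\right) 13 = \left(0 \left(-2\right) - 64\right) 13 = \left(0 - 64\right) 13 = \left(-64\right) 13 = -832$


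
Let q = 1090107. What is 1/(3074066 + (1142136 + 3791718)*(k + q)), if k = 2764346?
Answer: 1/19017311425928 ≈ 5.2584e-14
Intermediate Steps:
1/(3074066 + (1142136 + 3791718)*(k + q)) = 1/(3074066 + (1142136 + 3791718)*(2764346 + 1090107)) = 1/(3074066 + 4933854*3854453) = 1/(3074066 + 19017308351862) = 1/19017311425928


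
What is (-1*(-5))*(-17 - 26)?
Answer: -215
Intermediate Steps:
(-1*(-5))*(-17 - 26) = 5*(-43) = -215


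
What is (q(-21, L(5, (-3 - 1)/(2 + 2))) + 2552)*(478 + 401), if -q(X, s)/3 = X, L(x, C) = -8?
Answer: 2298585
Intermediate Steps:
q(X, s) = -3*X
(q(-21, L(5, (-3 - 1)/(2 + 2))) + 2552)*(478 + 401) = (-3*(-21) + 2552)*(478 + 401) = (63 + 2552)*879 = 2615*879 = 2298585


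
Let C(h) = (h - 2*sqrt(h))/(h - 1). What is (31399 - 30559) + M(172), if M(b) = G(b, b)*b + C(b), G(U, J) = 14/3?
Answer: 281068/171 - 4*sqrt(43)/171 ≈ 1643.5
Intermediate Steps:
C(h) = (h - 2*sqrt(h))/(-1 + h)
G(U, J) = 14/3 (G(U, J) = 14*(1/3) = 14/3)
M(b) = 14*b/3 + (b - 2*sqrt(b))/(-1 + b)
(31399 - 30559) + M(172) = (31399 - 30559) + (-11*172 - 12*sqrt(43) + 14*172**2)/(3*(-1 + 172)) = 840 + (1/3)*(-1892 - 12*sqrt(43) + 14*29584)/171 = 840 + (1/3)*(1/171)*(-1892 - 12*sqrt(43) + 414176) = 840 + (1/3)*(1/171)*(412284 - 12*sqrt(43)) = 840 + (137428/171 - 4*sqrt(43)/171) = 281068/171 - 4*sqrt(43)/171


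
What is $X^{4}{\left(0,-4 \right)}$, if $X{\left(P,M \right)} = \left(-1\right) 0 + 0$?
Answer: $0$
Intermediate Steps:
$X{\left(P,M \right)} = 0$ ($X{\left(P,M \right)} = 0 + 0 = 0$)
$X^{4}{\left(0,-4 \right)} = 0^{4} = 0$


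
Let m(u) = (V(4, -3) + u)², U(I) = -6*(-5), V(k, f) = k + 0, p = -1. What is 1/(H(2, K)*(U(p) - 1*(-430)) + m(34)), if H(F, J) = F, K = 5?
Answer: 1/2364 ≈ 0.00042301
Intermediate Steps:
V(k, f) = k
U(I) = 30
m(u) = (4 + u)²
1/(H(2, K)*(U(p) - 1*(-430)) + m(34)) = 1/(2*(30 - 1*(-430)) + (4 + 34)²) = 1/(2*(30 + 430) + 38²) = 1/(2*460 + 1444) = 1/(920 + 1444) = 1/2364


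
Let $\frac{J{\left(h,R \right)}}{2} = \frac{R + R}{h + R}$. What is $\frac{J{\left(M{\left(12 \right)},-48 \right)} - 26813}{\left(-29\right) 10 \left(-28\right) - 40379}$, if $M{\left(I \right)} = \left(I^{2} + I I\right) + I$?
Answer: $\frac{563089}{677439} \approx 0.8312$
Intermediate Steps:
$M{\left(I \right)} = I + 2 I^{2}$ ($M{\left(I \right)} = \left(I^{2} + I^{2}\right) + I = 2 I^{2} + I = I + 2 I^{2}$)
$J{\left(h,R \right)} = \frac{4 R}{R + h}$ ($J{\left(h,R \right)} = 2 \frac{R + R}{h + R} = 2 \frac{2 R}{R + h} = \frac{4 R}{R + h}$)
$\frac{J{\left(M{\left(12 \right)},-48 \right)} - 26813}{\left(-29\right) 10 \left(-28\right) - 40379} = \frac{4 \left(-48\right) \frac{1}{-48 + 12 \left(1 + 2 \cdot 12\right)} - 26813}{\left(-29\right) 10 \left(-28\right) - 40379} = \frac{4 \left(-48\right) \frac{1}{-48 + 12 \left(1 + 24\right)} - 26813}{\left(-290\right) \left(-28\right) - 40379} = \frac{4 \left(-48\right) \frac{1}{-48 + 12 \cdot 25} - 26813}{8120 - 40379} = \frac{4 \left(-48\right) \frac{1}{-48 + 300} - 26813}{-32259} = \left(4 \left(-48\right) \frac{1}{252} - 26813\right) \left(- \frac{1}{32259}\right) = \left(- \frac{16}{21} - 26813\right) \left(- \frac{1}{32259}\right) = \left(- \frac{563089}{21}\right) \left(- \frac{1}{32259}\right) = \frac{563089}{677439}$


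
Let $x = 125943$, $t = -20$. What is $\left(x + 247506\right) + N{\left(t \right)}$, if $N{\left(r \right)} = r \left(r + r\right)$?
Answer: $374249$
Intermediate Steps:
$N{\left(r \right)} = 2 r^{2}$ ($N{\left(r \right)} = r 2 r = 2 r^{2}$)
$\left(x + 247506\right) + N{\left(t \right)} = \left(125943 + 247506\right) + 2 \left(-20\right)^{2} = 373449 + 2 \cdot 400 = 373449 + 800 = 374249$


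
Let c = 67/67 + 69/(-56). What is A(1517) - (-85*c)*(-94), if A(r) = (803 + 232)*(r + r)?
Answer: 87977255/28 ≈ 3.1420e+6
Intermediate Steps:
c = -13/56 (c = 67*(1/67) + 69*(-1/56) = 1 - 69/56 = -13/56 ≈ -0.23214)
A(r) = 2070*r (A(r) = 1035*(2*r) = 2070*r)
A(1517) - (-85*c)*(-94) = 2070*1517 - (-85*(-13/56))*(-94) = 3140190 - 1105*(-94)/56 = 3140190 - 1*(-51935/28) = 3140190 + 51935/28 = 87977255/28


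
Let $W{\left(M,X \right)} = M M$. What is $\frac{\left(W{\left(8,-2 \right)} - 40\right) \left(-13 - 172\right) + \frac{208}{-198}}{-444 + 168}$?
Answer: $\frac{109916}{6831} \approx 16.091$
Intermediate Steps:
$W{\left(M,X \right)} = M^{2}$
$\frac{\left(W{\left(8,-2 \right)} - 40\right) \left(-13 - 172\right) + \frac{208}{-198}}{-444 + 168} = \frac{\left(8^{2} - 40\right) \left(-13 - 172\right) + \frac{208}{-198}}{-444 + 168} = \frac{\left(64 - 40\right) \left(-185\right) + 208 \left(- \frac{1}{198}\right)}{-276} = \left(24 \left(-185\right) - \frac{104}{99}\right) \left(- \frac{1}{276}\right) = \left(-4440 - \frac{104}{99}\right) \left(- \frac{1}{276}\right) = \left(- \frac{439664}{99}\right) \left(- \frac{1}{276}\right) = \frac{109916}{6831}$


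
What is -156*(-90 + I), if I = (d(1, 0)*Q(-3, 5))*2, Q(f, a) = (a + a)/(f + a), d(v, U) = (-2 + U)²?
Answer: 7800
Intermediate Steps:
Q(f, a) = 2*a/(a + f) (Q(f, a) = (2*a)/(a + f) = 2*a/(a + f))
I = 40 (I = ((-2 + 0)²*(2*5/(5 - 3)))*2 = ((-2)²*(2*5/2))*2 = (4*(2*5*(½)))*2 = (4*5)*2 = 20*2 = 40)
-156*(-90 + I) = -156*(-90 + 40) = -156*(-50) = 7800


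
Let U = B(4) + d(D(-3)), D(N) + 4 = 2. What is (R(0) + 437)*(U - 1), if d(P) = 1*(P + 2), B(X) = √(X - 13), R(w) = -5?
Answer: -432 + 1296*I ≈ -432.0 + 1296.0*I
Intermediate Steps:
D(N) = -2 (D(N) = -4 + 2 = -2)
B(X) = √(-13 + X)
d(P) = 2 + P (d(P) = 1*(2 + P) = 2 + P)
U = 3*I (U = √(-13 + 4) + (2 - 2) = √(-9) + 0 = 3*I + 0 = 3*I ≈ 3.0*I)
(R(0) + 437)*(U - 1) = (-5 + 437)*(3*I - 1) = 432*(-1 + 3*I) = -432 + 1296*I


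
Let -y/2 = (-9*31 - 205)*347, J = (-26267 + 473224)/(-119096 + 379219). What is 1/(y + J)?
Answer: 260123/87374722165 ≈ 2.9771e-6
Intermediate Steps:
J = 446957/260123 ≈ 1.7183
y = 335896 (y = -2*(-9*31 - 205)*347 = -2*(-279 - 205)*347 = -(-968)*347 = -2*(-167948) = 335896)
1/(y + J) = 1/(335896 + 446957/260123) = 1/(87374722165/260123) = 260123/87374722165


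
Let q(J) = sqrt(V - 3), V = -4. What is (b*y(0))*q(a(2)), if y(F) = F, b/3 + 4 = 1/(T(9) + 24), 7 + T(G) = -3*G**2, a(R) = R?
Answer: 0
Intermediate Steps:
q(J) = I*sqrt(7) (q(J) = sqrt(-4 - 3) = sqrt(-7) = I*sqrt(7))
T(G) = -7 - 3*G**2
b = -2715/226 (b = -12 + 3/((-7 - 3*9**2) + 24) = -12 + 3/((-7 - 3*81) + 24) = -12 + 3/((-7 - 243) + 24) = -12 + 3/(-250 + 24) = -12 + 3/(-226) = -12 + 3*(-1/226) = -12 - 3/226 = -2715/226 ≈ -12.013)
(b*y(0))*q(a(2)) = (-2715/226*0)*(I*sqrt(7)) = 0*(I*sqrt(7)) = 0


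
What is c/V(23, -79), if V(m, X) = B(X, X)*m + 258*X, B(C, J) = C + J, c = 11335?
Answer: -11335/24016 ≈ -0.47198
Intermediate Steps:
V(m, X) = 258*X + 2*X*m (V(m, X) = (X + X)*m + 258*X = (2*X)*m + 258*X = 2*X*m + 258*X = 258*X + 2*X*m)
c/V(23, -79) = 11335/((2*(-79)*(129 + 23))) = 11335/((2*(-79)*152)) = 11335/(-24016) = 11335*(-1/24016) = -11335/24016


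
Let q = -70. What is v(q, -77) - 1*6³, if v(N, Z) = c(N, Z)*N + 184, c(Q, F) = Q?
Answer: 4868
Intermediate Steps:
v(N, Z) = 184 + N² (v(N, Z) = N*N + 184 = N² + 184 = 184 + N²)
v(q, -77) - 1*6³ = (184 + (-70)²) - 1*6³ = (184 + 4900) - 1*216 = 5084 - 216 = 4868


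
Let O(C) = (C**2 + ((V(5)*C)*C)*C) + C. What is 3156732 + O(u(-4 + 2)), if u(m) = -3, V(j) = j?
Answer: 3156603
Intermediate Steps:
O(C) = C + C**2 + 5*C**3 (O(C) = (C**2 + ((5*C)*C)*C) + C = (C**2 + (5*C**2)*C) + C = (C**2 + 5*C**3) + C = C + C**2 + 5*C**3)
3156732 + O(u(-4 + 2)) = 3156732 - 3*(1 - 3 + 5*(-3)**2) = 3156732 - 3*(1 - 3 + 5*9) = 3156732 - 3*(1 - 3 + 45) = 3156732 - 3*43 = 3156732 - 129 = 3156603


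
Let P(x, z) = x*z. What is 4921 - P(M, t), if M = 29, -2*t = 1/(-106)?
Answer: 1043223/212 ≈ 4920.9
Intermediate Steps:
t = 1/212 (t = -½/(-106) = -½*(-1/106) = 1/212 ≈ 0.0047170)
4921 - P(M, t) = 4921 - 29/212 = 1043223/212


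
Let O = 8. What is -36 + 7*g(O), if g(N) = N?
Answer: 20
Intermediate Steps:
-36 + 7*g(O) = -36 + 7*8 = -36 + 56 = 20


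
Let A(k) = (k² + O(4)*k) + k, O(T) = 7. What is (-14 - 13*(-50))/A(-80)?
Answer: 53/480 ≈ 0.11042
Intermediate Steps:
A(k) = k² + 8*k (A(k) = (k² + 7*k) + k = k² + 8*k)
(-14 - 13*(-50))/A(-80) = (-14 - 13*(-50))/((-80*(8 - 80))) = (-14 + 650)/((-80*(-72))) = 636/5760 = 636*(1/5760) = 53/480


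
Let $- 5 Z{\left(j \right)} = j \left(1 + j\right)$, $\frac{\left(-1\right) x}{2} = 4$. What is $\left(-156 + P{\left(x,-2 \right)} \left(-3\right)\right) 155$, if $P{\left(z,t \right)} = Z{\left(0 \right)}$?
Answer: $-24180$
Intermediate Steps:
$x = -8$ ($x = \left(-2\right) 4 = -8$)
$Z{\left(j \right)} = - \frac{j \left(1 + j\right)}{5}$
$P{\left(z,t \right)} = 0$ ($P{\left(z,t \right)} = \left(- \frac{1}{5}\right) 0 \left(1 + 0\right) = \left(- \frac{1}{5}\right) 0 \cdot 1 = 0$)
$\left(-156 + P{\left(x,-2 \right)} \left(-3\right)\right) 155 = \left(-156 + 0 \left(-3\right)\right) 155 = \left(-156 + 0\right) 155 = \left(-156\right) 155 = -24180$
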